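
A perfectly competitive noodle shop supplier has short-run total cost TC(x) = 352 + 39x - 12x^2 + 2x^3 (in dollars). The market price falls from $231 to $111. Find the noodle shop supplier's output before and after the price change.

Output falls from 8 to 6

AVC = 39 - 12x + 2x^2, minimized at x = 3 where min AVC = $21. MC = 39 - 24x + 6x^2.
With P = $231 above the shutdown price, P = MC gives x = 8.
At P = $111 ≥ min AVC, set P = MC: x = 6. The firm stays open but cuts output.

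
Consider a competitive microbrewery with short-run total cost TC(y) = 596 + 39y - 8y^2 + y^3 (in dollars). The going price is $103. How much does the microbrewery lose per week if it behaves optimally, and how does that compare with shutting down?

AVC = 39 - 8y + y^2 has its minimum $23 at y = 4; price $103 clears that bar, so the firm operates.
With MC = 39 - 16y + 3y^2, P = MC on the upward-sloping part at y* = 8.
TR = 103·8 = 824. TC = 596 + 312 = 908. Profit = 824 − 908 = -$84.
Shutting down would mean losing the fixed cost of $596, so operating at a loss of $84 is better by $512.

Profit = -$84 at y = 8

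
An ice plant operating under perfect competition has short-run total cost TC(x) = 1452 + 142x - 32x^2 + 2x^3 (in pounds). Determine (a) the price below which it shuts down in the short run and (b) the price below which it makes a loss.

Shutdown price = £14; break-even price = £164

AVC = 142 - 32x + 2x^2; minimized at x = 8, giving min AVC = £14. That is the shutdown price.
ATC = 1452/x + 142 - 32x + 2x^2. Setting dATC/dx = −1452/x^2 − 32 + 4x = 0 gives x = 11 (since 4·11^3 − 32·11^2 = 1452).
min ATC = 1452/11 + 142 − 32·11 + 2·11^2 = £164. That is the break-even price.
Between these two prices the firm operates at a loss; above £164 it earns a profit.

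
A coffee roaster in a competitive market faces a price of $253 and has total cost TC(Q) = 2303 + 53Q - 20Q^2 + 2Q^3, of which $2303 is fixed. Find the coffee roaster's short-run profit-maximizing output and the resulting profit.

AVC = 53 - 20Q + 2Q^2; min AVC = $3 at Q = 5. Since P = $253 ≥ min AVC, the firm produces.
With MC = 53 - 40Q + 6Q^2, P = MC on the upward-sloping part at Q* = 10.
TR = 253·10 = 2530. TC = 2303 + 530 = 2833. Profit = 2530 − 2833 = -$303.
Shutting down would mean losing the fixed cost of $2303, so operating at a loss of $303 is better by $2000.

Profit = -$303 at Q = 10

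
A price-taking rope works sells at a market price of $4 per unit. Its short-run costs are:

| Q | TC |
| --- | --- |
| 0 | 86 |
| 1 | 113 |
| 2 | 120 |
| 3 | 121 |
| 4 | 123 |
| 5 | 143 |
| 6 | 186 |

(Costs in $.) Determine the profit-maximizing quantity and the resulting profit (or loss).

Tabulate TR − TC: Q=0: -86; Q=1: -109; Q=2: -112; Q=3: -109; Q=4: -107; Q=5: -123; Q=6: -162.
Profit is highest at Q = 0. Equivalently, the lowest AVC in the table is 37/4 ≈ $9.25 at Q = 4, and P = $4 falls below it — price never covers variable cost, so the firm shuts down and loses only its fixed cost.

Q = 0 (shut down); profit = -$86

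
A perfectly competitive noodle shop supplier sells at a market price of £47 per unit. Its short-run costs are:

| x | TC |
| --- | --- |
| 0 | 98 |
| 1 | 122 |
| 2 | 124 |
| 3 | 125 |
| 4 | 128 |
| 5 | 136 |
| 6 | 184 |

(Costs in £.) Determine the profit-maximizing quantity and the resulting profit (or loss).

x = 5; profit = £99

Profit at each row (π = 47x − TC): x=0: -98; x=1: -75; x=2: -30; x=3: 16; x=4: 60; x=5: 99; x=6: 98.
Profit is maximized at x = 5. AVC there is 38/5 = £7.60 ≤ P, so producing beats shutting down (which would give -£98).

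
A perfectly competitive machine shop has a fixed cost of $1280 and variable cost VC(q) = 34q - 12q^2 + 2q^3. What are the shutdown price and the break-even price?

Shutdown price = $16; break-even price = $226

AVC = 34 - 12q + 2q^2; minimized at q = 3, giving min AVC = $16. That is the shutdown price.
ATC = 1280/q + 34 - 12q + 2q^2. Setting dATC/dq = −1280/q^2 − 12 + 4q = 0 gives q = 8 (since 4·8^3 − 12·8^2 = 1280).
min ATC = 1280/8 + 34 − 12·8 + 2·8^2 = $226. That is the break-even price.
For $16 ≤ P < $226 the firm produces at a loss; below $16 it shuts down.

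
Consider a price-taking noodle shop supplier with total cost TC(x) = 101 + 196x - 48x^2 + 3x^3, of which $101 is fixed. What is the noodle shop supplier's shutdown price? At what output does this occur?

Short-run supply begins at min AVC. From VC = 196x - 48x^2 + 3x^3, AVC = 196 - 48x + 3x^2.
dAVC/dx = -48 + 6x = 0 gives x = 8. min AVC = 196 - 48·8 + 3·8^2 = 4.
So the shutdown price is $4.

$4 per unit, at x = 8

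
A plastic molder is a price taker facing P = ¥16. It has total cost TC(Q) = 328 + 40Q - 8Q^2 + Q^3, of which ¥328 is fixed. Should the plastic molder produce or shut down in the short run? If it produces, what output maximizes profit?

Shut down

From TC, MC = TC'(Q) = 40 - 16Q + 3Q^2 and AVC = VC/Q = 40 - 8Q + Q^2.
The AVC parabola has its vertex at Q = 8/2 = 4, where AVC = 40 - 8·4 + 4^2 = ¥24.
With P < min AVC (¥16 < ¥24), every unit sold adds to the loss.
The firm minimizes its loss by shutting down and losing only its fixed cost of ¥328.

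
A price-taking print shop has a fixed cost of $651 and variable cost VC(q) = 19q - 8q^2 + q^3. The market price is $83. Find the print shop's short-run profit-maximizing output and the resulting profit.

AVC = 19 - 8q + q^2 has its minimum $3 at q = 4; price $83 clears that bar, so the firm operates.
With MC = 19 - 16q + 3q^2, P = MC on the upward-sloping part at q* = 8.
TR = 83·8 = 664. TC = 651 + 152 = 803. Profit = 664 − 803 = -$139.
By producing, the firm covers all variable cost plus $512 of fixed cost; shutting down would lose the full $651.

Profit = -$139 at q = 8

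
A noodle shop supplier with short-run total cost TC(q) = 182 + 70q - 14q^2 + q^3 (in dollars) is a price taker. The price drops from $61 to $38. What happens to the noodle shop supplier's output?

AVC = 70 - 14q + q^2, minimized at q = 7 where min AVC = $21. MC = 70 - 28q + 3q^2.
With P = $61 above the shutdown price, P = MC gives q = 9.
At P = $38 ≥ min AVC, set P = MC: q = 8. The firm stays open but cuts output.

Output falls from 9 to 8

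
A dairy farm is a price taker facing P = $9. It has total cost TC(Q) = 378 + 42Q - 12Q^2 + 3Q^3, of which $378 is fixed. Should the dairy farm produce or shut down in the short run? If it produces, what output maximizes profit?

Strip out fixed cost: VC = 42Q - 12Q^2 + 3Q^3. Then AVC = 42 - 12Q + 3Q^2 and MC = 42 - 24Q + 9Q^2.
AVC hits its minimum where MC = AVC, at Q = 2, giving min AVC = 42 - 12·2 + 3·2^2 = $30.
With P < min AVC ($9 < $30), every unit sold adds to the loss.
Best response: produce nothing and absorb the $378 fixed cost.

Shut down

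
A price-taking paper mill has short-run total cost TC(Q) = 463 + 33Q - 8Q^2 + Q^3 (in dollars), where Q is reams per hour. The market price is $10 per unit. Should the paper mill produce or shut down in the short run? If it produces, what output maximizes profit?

Shut down

Variable cost is VC = 33Q - 8Q^2 + Q^3, so AVC = VC/Q = 33 - 8Q + Q^2 and MC = dTC/dQ = 33 - 16Q + 3Q^2.
The AVC parabola has its vertex at Q = 8/2 = 4, where AVC = 33 - 8·4 + 4^2 = $17.
Since P = $10 < min AVC = $17, price fails to cover variable cost at any output.
Shutting down limits the loss to fixed cost, $463.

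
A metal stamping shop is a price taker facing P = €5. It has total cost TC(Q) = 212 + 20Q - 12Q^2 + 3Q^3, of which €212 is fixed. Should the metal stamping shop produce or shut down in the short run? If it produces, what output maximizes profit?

Shut down

Variable cost is VC = 20Q - 12Q^2 + 3Q^3, so AVC = VC/Q = 20 - 12Q + 3Q^2 and MC = dTC/dQ = 20 - 24Q + 9Q^2.
The AVC parabola has its vertex at Q = 12/6 = 2, where AVC = 20 - 12·2 + 3·2^2 = €8.
Since P = €5 < min AVC = €8, price fails to cover variable cost at any output.
Shutting down limits the loss to fixed cost, €212.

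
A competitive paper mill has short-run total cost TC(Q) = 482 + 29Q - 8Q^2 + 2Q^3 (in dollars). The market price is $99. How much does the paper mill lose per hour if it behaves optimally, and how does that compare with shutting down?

AVC = 29 - 8Q + 2Q^2 has its minimum $21 at Q = 2; price $99 clears that bar, so the firm operates.
With MC = 29 - 16Q + 6Q^2, P = MC on the upward-sloping part at Q* = 5.
TR = 99·5 = 495. TC = 482 + 195 = 677. Profit = 495 − 677 = -$182.
That loss of $182 beats the $482 the firm would lose by shutting down; producing recovers $300 of fixed cost.

Profit = -$182 at Q = 5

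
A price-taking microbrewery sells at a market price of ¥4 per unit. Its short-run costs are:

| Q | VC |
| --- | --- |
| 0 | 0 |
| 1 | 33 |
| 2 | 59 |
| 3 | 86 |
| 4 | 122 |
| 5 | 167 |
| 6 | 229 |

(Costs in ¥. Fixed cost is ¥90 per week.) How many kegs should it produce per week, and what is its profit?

Q = 0 (shut down); profit = -¥90

Tabulate TR − TC: Q=0: -90; Q=1: -119; Q=2: -141; Q=3: -164; Q=4: -196; Q=5: -237; Q=6: -295.
Profit is highest at Q = 0. Equivalently, the lowest AVC in the table is 86/3 ≈ ¥28.67 at Q = 3, and P = ¥4 falls below it — price never covers variable cost, so the firm shuts down and loses only its fixed cost.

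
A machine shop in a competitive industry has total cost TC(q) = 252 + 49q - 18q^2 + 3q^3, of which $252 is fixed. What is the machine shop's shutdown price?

$22 per unit

The shutdown price is the minimum of AVC. VC = 49q - 18q^2 + 3q^3, so AVC = 49 - 18q + 3q^2.
At the minimum of AVC, MC = AVC. MC = 49 - 36q + 9q^2; setting MC = AVC gives 6q^2 - 18q = 0, so q = 3. min AVC = 22.
The firm shuts down for any P below $22.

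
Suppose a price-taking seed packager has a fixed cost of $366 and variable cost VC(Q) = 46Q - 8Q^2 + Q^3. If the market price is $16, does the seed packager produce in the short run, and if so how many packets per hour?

Variable cost is VC = 46Q - 8Q^2 + Q^3, so AVC = VC/Q = 46 - 8Q + Q^2 and MC = dTC/dQ = 46 - 16Q + 3Q^2.
The AVC parabola has its vertex at Q = 8/2 = 4, where AVC = 46 - 8·4 + 4^2 = $30.
Since P = $16 < min AVC = $30, price fails to cover variable cost at any output.
Best response: produce nothing and absorb the $366 fixed cost.

Shut down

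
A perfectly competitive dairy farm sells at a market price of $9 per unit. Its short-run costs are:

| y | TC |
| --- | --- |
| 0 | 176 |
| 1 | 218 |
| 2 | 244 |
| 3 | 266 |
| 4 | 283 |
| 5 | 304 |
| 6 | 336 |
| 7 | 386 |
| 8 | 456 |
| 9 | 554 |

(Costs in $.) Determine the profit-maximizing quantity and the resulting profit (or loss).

Compute π = P·y − TC at each output: y=0: -176; y=1: -209; y=2: -226; y=3: -239; y=4: -247; y=5: -259; y=6: -282; y=7: -323; y=8: -384; y=9: -473.
Profit is highest at y = 0. Equivalently, the lowest AVC in the table is 128/5 ≈ $25.60 at y = 5, and P = $9 falls below it — price never covers variable cost, so the firm shuts down and loses only its fixed cost.

y = 0 (shut down); profit = -$176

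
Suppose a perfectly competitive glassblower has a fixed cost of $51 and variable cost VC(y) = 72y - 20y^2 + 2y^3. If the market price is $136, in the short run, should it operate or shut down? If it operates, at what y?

Strip out fixed cost: VC = 72y - 20y^2 + 2y^3. Then AVC = 72 - 20y + 2y^2 and MC = 72 - 40y + 6y^2.
The AVC parabola has its vertex at y = 20/4 = 5, where AVC = 72 - 20·5 + 2·5^2 = $22.
P = $136 exceeds min AVC = $22, so the firm stays open.
Set P = MC: 136 = 72 - 40y + 6y^2 → -64 - 40y + 6y^2 = 0. The roots are y = -4/3 and y = 8; the profit-maximizing output is on the rising part of MC, so y* = 8.
Check: AVC at y = 8 is $40 ≤ P, so revenue covers variable cost.
Profit = P·y − TC = 136·8 − 371 = $717.

Produce at y = 8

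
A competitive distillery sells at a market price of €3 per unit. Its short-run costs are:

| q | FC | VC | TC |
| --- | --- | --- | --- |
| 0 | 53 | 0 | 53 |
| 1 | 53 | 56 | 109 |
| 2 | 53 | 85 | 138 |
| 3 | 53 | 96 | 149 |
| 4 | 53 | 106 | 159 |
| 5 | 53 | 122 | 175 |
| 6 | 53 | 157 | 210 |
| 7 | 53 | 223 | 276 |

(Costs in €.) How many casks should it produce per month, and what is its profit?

q = 0 (shut down); profit = -€53

Tabulate TR − TC: q=0: -53; q=1: -106; q=2: -132; q=3: -140; q=4: -147; q=5: -160; q=6: -192; q=7: -255.
Profit is highest at q = 0. Equivalently, the lowest AVC in the table is 122/5 ≈ €24.40 at q = 5, and P = €3 falls below it — price never covers variable cost, so the firm shuts down and loses only its fixed cost.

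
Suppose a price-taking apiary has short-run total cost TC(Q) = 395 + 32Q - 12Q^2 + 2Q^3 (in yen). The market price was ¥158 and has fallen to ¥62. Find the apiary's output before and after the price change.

Output falls from 7 to 5

MC = 32 - 24Q + 6Q^2; the shutdown threshold is min AVC = ¥14 (at Q = 3).
With P = ¥158 above the shutdown price, P = MC gives Q = 7.
At P = ¥62 ≥ min AVC, set P = MC: Q = 5. The firm stays open but cuts output.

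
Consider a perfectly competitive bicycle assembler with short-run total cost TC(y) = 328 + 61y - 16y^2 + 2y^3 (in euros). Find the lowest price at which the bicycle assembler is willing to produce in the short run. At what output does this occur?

€29 per unit, at y = 4

The shutdown price is the minimum of AVC. VC = 61y - 16y^2 + 2y^3, so AVC = 61 - 16y + 2y^2.
At the minimum of AVC, MC = AVC. MC = 61 - 32y + 6y^2; setting MC = AVC gives 4y^2 - 16y = 0, so y = 4. min AVC = 29.
The firm shuts down for any P below €29.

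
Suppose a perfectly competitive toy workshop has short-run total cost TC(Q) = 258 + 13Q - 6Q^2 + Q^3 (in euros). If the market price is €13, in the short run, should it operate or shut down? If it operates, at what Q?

Produce at Q = 4

Variable cost is VC = 13Q - 6Q^2 + Q^3, so AVC = VC/Q = 13 - 6Q + Q^2 and MC = dTC/dQ = 13 - 12Q + 3Q^2.
The AVC parabola has its vertex at Q = 6/2 = 3, where AVC = 13 - 6·3 + 3^2 = €4.
Since P = €13 ≥ min AVC = €4, price covers variable cost and the firm should produce.
P = MC gives -12Q + 3Q^2 = 0, with roots 0 and 4. Take the larger (rising MC): Q* = 4.
Check: AVC at Q = 4 is €5 ≤ P, so revenue covers variable cost.
Profit = P·Q − TC = 13·4 − 278 = -€226, a loss, but smaller than the €258 fixed cost the firm would lose by shutting down.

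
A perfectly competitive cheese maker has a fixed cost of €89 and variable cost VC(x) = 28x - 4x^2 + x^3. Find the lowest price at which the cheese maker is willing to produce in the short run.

The firm shuts down when price falls below the minimum of average variable cost. AVC = VC/x = 28 - 4x + x^2.
dAVC/dx = -4 + 2x = 0 gives x = 2. min AVC = 28 - 4·2 + 2^2 = 24.
So the shutdown price is €24.

€24 per unit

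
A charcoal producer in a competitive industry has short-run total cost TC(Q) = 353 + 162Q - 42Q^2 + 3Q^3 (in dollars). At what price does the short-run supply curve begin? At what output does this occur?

The shutdown price is the minimum of AVC. VC = 162Q - 42Q^2 + 3Q^3, so AVC = 162 - 42Q + 3Q^2.
dAVC/dQ = -42 + 6Q = 0 gives Q = 7. min AVC = 162 - 42·7 + 3·7^2 = 15.
For P < $15 the firm produces nothing.

$15 per unit, at Q = 7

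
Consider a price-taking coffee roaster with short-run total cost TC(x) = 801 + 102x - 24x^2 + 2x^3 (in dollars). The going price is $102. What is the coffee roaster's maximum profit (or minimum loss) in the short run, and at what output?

Profit = -$289 at x = 8

AVC = 102 - 24x + 2x^2; min AVC = $30 at x = 6. Since P = $102 ≥ min AVC, the firm produces.
With MC = 102 - 48x + 6x^2, P = MC on the upward-sloping part at x* = 8.
TR = 102·8 = 816. TC = 801 + 304 = 1105. Profit = 816 − 1105 = -$289.
That loss of $289 beats the $801 the firm would lose by shutting down; producing recovers $512 of fixed cost.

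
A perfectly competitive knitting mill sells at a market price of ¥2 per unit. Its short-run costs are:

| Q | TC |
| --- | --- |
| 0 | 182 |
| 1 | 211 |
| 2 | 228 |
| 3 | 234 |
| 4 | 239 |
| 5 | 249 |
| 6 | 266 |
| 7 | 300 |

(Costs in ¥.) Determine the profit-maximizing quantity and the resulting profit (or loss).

Q = 0 (shut down); profit = -¥182

Profit at each row (π = 2Q − TC): Q=0: -182; Q=1: -209; Q=2: -224; Q=3: -228; Q=4: -231; Q=5: -239; Q=6: -254; Q=7: -286.
Profit is highest at Q = 0. Equivalently, the lowest AVC in the table is 67/5 ≈ ¥13.40 at Q = 5, and P = ¥2 falls below it — price never covers variable cost, so the firm shuts down and loses only its fixed cost.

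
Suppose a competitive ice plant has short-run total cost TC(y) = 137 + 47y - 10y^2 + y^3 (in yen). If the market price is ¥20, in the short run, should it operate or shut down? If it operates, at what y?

Variable cost is VC = 47y - 10y^2 + y^3, so AVC = VC/y = 47 - 10y + y^2 and MC = dTC/dy = 47 - 20y + 3y^2.
The AVC parabola has its vertex at y = 10/2 = 5, where AVC = 47 - 10·5 + 5^2 = ¥22.
P = ¥20 lies below min AVC = ¥22; no output level covers variable cost.
Best response: produce nothing and absorb the ¥137 fixed cost.

Shut down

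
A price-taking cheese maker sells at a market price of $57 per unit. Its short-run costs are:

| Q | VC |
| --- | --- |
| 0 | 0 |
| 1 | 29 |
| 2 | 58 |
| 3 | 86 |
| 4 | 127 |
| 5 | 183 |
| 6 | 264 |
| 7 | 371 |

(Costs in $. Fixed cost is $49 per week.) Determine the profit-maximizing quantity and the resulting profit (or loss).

Compute π = P·Q − TC at each output: Q=0: -49; Q=1: -21; Q=2: 7; Q=3: 36; Q=4: 52; Q=5: 53; Q=6: 29; Q=7: -21.
Profit is maximized at Q = 5. AVC there is 183/5 = $36.60 ≤ P, so producing beats shutting down (which would give -$49).

Q = 5; profit = $53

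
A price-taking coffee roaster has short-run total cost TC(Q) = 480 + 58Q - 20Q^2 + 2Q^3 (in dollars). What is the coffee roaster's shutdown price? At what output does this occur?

The shutdown price is the minimum of AVC. VC = 58Q - 20Q^2 + 2Q^3, so AVC = 58 - 20Q + 2Q^2.
dAVC/dQ = -20 + 4Q = 0 gives Q = 5. min AVC = 58 - 20·5 + 2·5^2 = 8.
For P < $8 the firm produces nothing.

$8 per unit, at Q = 5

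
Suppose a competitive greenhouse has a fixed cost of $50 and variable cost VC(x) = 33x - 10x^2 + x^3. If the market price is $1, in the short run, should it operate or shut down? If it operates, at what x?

From TC, MC = TC'(x) = 33 - 20x + 3x^2 and AVC = VC/x = 33 - 10x + x^2.
AVC hits its minimum where MC = AVC, at x = 5, giving min AVC = 33 - 10·5 + 5^2 = $8.
With P < min AVC ($1 < $8), every unit sold adds to the loss.
Best response: produce nothing and absorb the $50 fixed cost.

Shut down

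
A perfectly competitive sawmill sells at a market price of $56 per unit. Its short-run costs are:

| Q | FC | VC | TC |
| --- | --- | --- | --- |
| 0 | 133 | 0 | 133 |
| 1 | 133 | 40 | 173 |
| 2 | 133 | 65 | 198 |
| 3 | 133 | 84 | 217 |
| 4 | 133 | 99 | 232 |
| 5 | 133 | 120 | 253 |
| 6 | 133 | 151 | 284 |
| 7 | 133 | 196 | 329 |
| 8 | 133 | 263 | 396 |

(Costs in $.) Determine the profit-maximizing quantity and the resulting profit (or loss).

Q = 7; profit = $63

Profit at each row (π = 56Q − TC): Q=0: -133; Q=1: -117; Q=2: -86; Q=3: -49; Q=4: -8; Q=5: 27; Q=6: 52; Q=7: 63; Q=8: 52.
Profit is maximized at Q = 7. AVC there is 196/7 = $28 ≤ P, so producing beats shutting down (which would give -$133).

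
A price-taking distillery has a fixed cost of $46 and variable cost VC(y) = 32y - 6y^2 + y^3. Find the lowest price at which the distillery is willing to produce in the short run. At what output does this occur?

Short-run supply begins at min AVC. From VC = 32y - 6y^2 + y^3, AVC = 32 - 6y + y^2.
At the minimum of AVC, MC = AVC. MC = 32 - 12y + 3y^2; setting MC = AVC gives 2y^2 - 6y = 0, so y = 3. min AVC = 23.
So the shutdown price is $23.

$23 per unit, at y = 3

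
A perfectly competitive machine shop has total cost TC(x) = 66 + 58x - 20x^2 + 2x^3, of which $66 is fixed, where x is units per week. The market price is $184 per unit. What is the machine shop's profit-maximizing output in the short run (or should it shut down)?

Variable cost is VC = 58x - 20x^2 + 2x^3, so AVC = VC/x = 58 - 20x + 2x^2 and MC = dTC/dx = 58 - 40x + 6x^2.
AVC hits its minimum where MC = AVC, at x = 5, giving min AVC = 58 - 20·5 + 2·5^2 = $8.
Since P = $184 ≥ min AVC = $8, price covers variable cost and the firm should produce.
Set P = MC: 184 = 58 - 40x + 6x^2 → -126 - 40x + 6x^2 = 0. The roots are x = -7/3 and x = 9; the profit-maximizing output is on the rising part of MC, so x* = 9.
Check: AVC at x = 9 is $40 ≤ P, so revenue covers variable cost.
Profit = P·x − TC = 184·9 − 426 = $1230.

Produce at x = 9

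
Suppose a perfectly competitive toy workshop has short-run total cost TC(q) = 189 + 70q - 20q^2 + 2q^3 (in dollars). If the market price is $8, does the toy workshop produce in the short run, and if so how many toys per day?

Shut down

Strip out fixed cost: VC = 70q - 20q^2 + 2q^3. Then AVC = 70 - 20q + 2q^2 and MC = 70 - 40q + 6q^2.
AVC is minimized where dAVC/dq = -20 + 4q = 0, at q = 5; min AVC = 70 - 20·5 + 2·5^2 = $20.
With P < min AVC ($8 < $20), every unit sold adds to the loss.
The firm minimizes its loss by shutting down and losing only its fixed cost of $189.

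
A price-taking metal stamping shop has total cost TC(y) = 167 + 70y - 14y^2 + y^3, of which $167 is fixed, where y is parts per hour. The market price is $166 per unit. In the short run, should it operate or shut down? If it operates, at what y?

Produce at y = 12

Variable cost is VC = 70y - 14y^2 + y^3, so AVC = VC/y = 70 - 14y + y^2 and MC = dTC/dy = 70 - 28y + 3y^2.
AVC is minimized where dAVC/dy = -14 + 2y = 0, at y = 7; min AVC = 70 - 14·7 + 7^2 = $21.
P = $166 exceeds min AVC = $21, so the firm stays open.
Set P = MC: 166 = 70 - 28y + 3y^2 → -96 - 28y + 3y^2 = 0. The roots are y = -8/3 and y = 12; the profit-maximizing output is on the rising part of MC, so y* = 12.
Check: AVC at y = 12 is $46 ≤ P, so revenue covers variable cost.
Profit = P·y − TC = 166·12 − 719 = $1273.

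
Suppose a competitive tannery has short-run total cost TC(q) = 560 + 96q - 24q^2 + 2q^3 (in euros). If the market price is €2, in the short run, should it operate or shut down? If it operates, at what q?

Variable cost is VC = 96q - 24q^2 + 2q^3, so AVC = VC/q = 96 - 24q + 2q^2 and MC = dTC/dq = 96 - 48q + 6q^2.
The AVC parabola has its vertex at q = 24/4 = 6, where AVC = 96 - 24·6 + 2·6^2 = €24.
P = €2 lies below min AVC = €24; no output level covers variable cost.
The firm minimizes its loss by shutting down and losing only its fixed cost of €560.

Shut down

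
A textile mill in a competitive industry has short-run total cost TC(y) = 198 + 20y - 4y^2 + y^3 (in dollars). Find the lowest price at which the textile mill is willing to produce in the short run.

The shutdown price is the minimum of AVC. VC = 20y - 4y^2 + y^3, so AVC = 20 - 4y + y^2.
dAVC/dy = -4 + 2y = 0 gives y = 2. min AVC = 20 - 4·2 + 2^2 = 16.
The firm shuts down for any P below $16.

$16 per unit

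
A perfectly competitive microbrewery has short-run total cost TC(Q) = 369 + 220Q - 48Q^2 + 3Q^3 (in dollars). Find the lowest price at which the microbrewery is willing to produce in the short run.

The firm shuts down when price falls below the minimum of average variable cost. AVC = VC/Q = 220 - 48Q + 3Q^2.
dAVC/dQ = -48 + 6Q = 0 gives Q = 8. min AVC = 220 - 48·8 + 3·8^2 = 28.
So the shutdown price is $28.

$28 per unit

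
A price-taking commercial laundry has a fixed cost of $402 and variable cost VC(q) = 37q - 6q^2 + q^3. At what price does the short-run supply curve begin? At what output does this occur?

$28 per unit, at q = 3

The shutdown price is the minimum of AVC. VC = 37q - 6q^2 + q^3, so AVC = 37 - 6q + q^2.
At the minimum of AVC, MC = AVC. MC = 37 - 12q + 3q^2; setting MC = AVC gives 2q^2 - 6q = 0, so q = 3. min AVC = 28.
For P < $28 the firm produces nothing.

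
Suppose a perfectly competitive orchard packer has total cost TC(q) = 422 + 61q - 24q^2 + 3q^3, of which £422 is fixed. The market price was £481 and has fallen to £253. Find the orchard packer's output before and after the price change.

AVC = 61 - 24q + 3q^2, minimized at q = 4 where min AVC = £13. MC = 61 - 48q + 9q^2.
With P = £481 above the shutdown price, P = MC gives q = 10.
At P = £253 ≥ min AVC, set P = MC: q = 8. The firm stays open but cuts output.

Output falls from 10 to 8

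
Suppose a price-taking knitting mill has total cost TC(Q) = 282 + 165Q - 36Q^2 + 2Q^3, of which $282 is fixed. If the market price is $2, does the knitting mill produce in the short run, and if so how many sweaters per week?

Strip out fixed cost: VC = 165Q - 36Q^2 + 2Q^3. Then AVC = 165 - 36Q + 2Q^2 and MC = 165 - 72Q + 6Q^2.
The AVC parabola has its vertex at Q = 36/4 = 9, where AVC = 165 - 36·9 + 2·9^2 = $3.
With P < min AVC ($2 < $3), every unit sold adds to the loss.
Shutting down limits the loss to fixed cost, $282.

Shut down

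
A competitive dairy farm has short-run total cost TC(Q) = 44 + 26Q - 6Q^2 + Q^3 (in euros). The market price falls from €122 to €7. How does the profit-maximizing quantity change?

Output falls from 8 to 0 (the firm shuts down)

MC = 26 - 12Q + 3Q^2; the shutdown threshold is min AVC = €17 (at Q = 3).
At P = €122 ≥ min AVC, set P = MC on the rising branch: Q = 8.
At P = €7 < min AVC = €17, price no longer covers variable cost at any output, so the firm shuts down: Q = 0.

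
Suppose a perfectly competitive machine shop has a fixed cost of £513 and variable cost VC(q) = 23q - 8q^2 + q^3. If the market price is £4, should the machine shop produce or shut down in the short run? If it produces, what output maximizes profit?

Shut down

Strip out fixed cost: VC = 23q - 8q^2 + q^3. Then AVC = 23 - 8q + q^2 and MC = 23 - 16q + 3q^2.
The AVC parabola has its vertex at q = 8/2 = 4, where AVC = 23 - 8·4 + 4^2 = £7.
With P < min AVC (£4 < £7), every unit sold adds to the loss.
Best response: produce nothing and absorb the £513 fixed cost.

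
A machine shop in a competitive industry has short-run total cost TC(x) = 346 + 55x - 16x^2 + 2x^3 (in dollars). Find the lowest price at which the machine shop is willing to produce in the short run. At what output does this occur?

The firm shuts down when price falls below the minimum of average variable cost. AVC = VC/x = 55 - 16x + 2x^2.
At the minimum of AVC, MC = AVC. MC = 55 - 32x + 6x^2; setting MC = AVC gives 4x^2 - 16x = 0, so x = 4. min AVC = 23.
For P < $23 the firm produces nothing.

$23 per unit, at x = 4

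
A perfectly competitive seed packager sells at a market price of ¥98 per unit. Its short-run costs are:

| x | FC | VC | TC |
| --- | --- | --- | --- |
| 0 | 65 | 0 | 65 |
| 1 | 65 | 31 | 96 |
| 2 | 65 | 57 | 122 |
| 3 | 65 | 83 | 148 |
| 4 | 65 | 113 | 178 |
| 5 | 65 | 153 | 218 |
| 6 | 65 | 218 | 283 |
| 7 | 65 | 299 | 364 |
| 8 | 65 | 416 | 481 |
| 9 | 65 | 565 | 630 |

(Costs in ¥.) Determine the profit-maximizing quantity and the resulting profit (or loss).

x = 7; profit = ¥322

Compute π = P·x − TC at each output: x=0: -65; x=1: 2; x=2: 74; x=3: 146; x=4: 214; x=5: 272; x=6: 305; x=7: 322; x=8: 303; x=9: 252.
Profit is maximized at x = 7. AVC there is 299/7 = ¥42.71 ≤ P, so producing beats shutting down (which would give -¥65).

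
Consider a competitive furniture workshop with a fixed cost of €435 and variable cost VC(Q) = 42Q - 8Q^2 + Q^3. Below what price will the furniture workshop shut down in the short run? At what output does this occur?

The shutdown price is the minimum of AVC. VC = 42Q - 8Q^2 + Q^3, so AVC = 42 - 8Q + Q^2.
dAVC/dQ = -8 + 2Q = 0 gives Q = 4. min AVC = 42 - 8·4 + 4^2 = 26.
For P < €26 the firm produces nothing.

€26 per unit, at Q = 4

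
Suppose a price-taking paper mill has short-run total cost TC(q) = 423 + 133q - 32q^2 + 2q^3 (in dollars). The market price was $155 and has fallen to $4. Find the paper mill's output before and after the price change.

Output falls from 11 to 0 (the firm shuts down)

MC = 133 - 64q + 6q^2; the shutdown threshold is min AVC = $5 (at q = 8).
At P = $155 ≥ min AVC, set P = MC on the rising branch: q = 11.
At P = $4 < min AVC = $5, price no longer covers variable cost at any output, so the firm shuts down: q = 0.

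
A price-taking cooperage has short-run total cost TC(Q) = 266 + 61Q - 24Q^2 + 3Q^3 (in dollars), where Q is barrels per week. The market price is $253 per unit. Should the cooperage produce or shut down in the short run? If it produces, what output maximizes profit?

Variable cost is VC = 61Q - 24Q^2 + 3Q^3, so AVC = VC/Q = 61 - 24Q + 3Q^2 and MC = dTC/dQ = 61 - 48Q + 9Q^2.
AVC hits its minimum where MC = AVC, at Q = 4, giving min AVC = 61 - 24·4 + 3·4^2 = $13.
Since P = $253 ≥ min AVC = $13, price covers variable cost and the firm should produce.
Set P = MC: 253 = 61 - 48Q + 9Q^2 → -192 - 48Q + 9Q^2 = 0. The roots are Q = -8/3 and Q = 8; the profit-maximizing output is on the rising part of MC, so Q* = 8.
Check: AVC at Q = 8 is $61 ≤ P, so revenue covers variable cost.
Profit = P·Q − TC = 253·8 − 754 = $1270.

Produce at Q = 8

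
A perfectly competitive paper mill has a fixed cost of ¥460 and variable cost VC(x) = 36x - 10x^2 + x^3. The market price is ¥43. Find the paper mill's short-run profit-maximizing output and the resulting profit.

AVC = 36 - 10x + x^2; min AVC = ¥11 at x = 5. Since P = ¥43 ≥ min AVC, the firm produces.
With MC = 36 - 20x + 3x^2, P = MC on the upward-sloping part at x* = 7.
TR = 43·7 = 301. TC = 460 + 105 = 565. Profit = 301 − 565 = -¥264.
By producing, the firm covers all variable cost plus ¥196 of fixed cost; shutting down would lose the full ¥460.

Profit = -¥264 at x = 7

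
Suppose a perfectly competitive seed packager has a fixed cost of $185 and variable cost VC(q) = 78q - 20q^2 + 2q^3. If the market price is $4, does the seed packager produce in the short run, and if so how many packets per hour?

Variable cost is VC = 78q - 20q^2 + 2q^3, so AVC = VC/q = 78 - 20q + 2q^2 and MC = dTC/dq = 78 - 40q + 6q^2.
AVC hits its minimum where MC = AVC, at q = 5, giving min AVC = 78 - 20·5 + 2·5^2 = $28.
With P < min AVC ($4 < $28), every unit sold adds to the loss.
Best response: produce nothing and absorb the $185 fixed cost.

Shut down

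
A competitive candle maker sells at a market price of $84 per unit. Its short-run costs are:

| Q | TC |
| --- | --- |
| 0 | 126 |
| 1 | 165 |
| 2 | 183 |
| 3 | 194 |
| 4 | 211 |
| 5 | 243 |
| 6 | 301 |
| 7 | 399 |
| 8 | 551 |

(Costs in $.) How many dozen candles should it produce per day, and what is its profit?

Tabulate TR − TC: Q=0: -126; Q=1: -81; Q=2: -15; Q=3: 58; Q=4: 125; Q=5: 177; Q=6: 203; Q=7: 189; Q=8: 121.
Profit is maximized at Q = 6. AVC there is 175/6 = $29.17 ≤ P, so producing beats shutting down (which would give -$126).

Q = 6; profit = $203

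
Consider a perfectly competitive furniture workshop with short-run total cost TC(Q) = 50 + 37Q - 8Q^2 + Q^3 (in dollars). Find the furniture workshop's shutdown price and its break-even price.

Shutdown price = $21; break-even price = $32

AVC = 37 - 8Q + Q^2; minimized at Q = 4, giving min AVC = $21. That is the shutdown price.
ATC = 50/Q + 37 - 8Q + Q^2. Setting dATC/dQ = −50/Q^2 − 8 + 2Q = 0 gives Q = 5 (since 2·5^3 − 8·5^2 = 50).
min ATC = 50/5 + 37 − 8·5 + 5^2 = $32. That is the break-even price.
Between these two prices the firm operates at a loss; above $32 it earns a profit.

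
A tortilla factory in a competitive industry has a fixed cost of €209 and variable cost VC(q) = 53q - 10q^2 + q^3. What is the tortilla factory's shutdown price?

€28 per unit

The shutdown price is the minimum of AVC. VC = 53q - 10q^2 + q^3, so AVC = 53 - 10q + q^2.
At the minimum of AVC, MC = AVC. MC = 53 - 20q + 3q^2; setting MC = AVC gives 2q^2 - 10q = 0, so q = 5. min AVC = 28.
So the shutdown price is €28.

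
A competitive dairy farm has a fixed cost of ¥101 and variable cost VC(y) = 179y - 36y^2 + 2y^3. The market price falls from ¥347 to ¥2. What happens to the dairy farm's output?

Output falls from 14 to 0 (the firm shuts down)

MC = 179 - 72y + 6y^2; the shutdown threshold is min AVC = ¥17 (at y = 9).
At P = ¥347 ≥ min AVC, set P = MC on the rising branch: y = 14.
At P = ¥2 < min AVC = ¥17, price no longer covers variable cost at any output, so the firm shuts down: y = 0.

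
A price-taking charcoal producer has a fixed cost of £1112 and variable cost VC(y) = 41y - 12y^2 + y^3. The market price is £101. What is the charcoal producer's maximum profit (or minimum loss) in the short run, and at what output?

AVC = 41 - 12y + y^2; min AVC = £5 at y = 6. Since P = £101 ≥ min AVC, the firm produces.
MC = 41 - 24y + 3y^2. Setting P = MC and taking the root on the rising branch gives y* = 10.
TR = 101·10 = 1010. TC = 1112 + 210 = 1322. Profit = 1010 − 1322 = -£312.
By producing, the firm covers all variable cost plus £800 of fixed cost; shutting down would lose the full £1112.

Profit = -£312 at y = 10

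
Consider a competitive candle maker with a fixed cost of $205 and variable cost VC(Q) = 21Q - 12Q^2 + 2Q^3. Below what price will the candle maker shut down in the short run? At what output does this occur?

$3 per unit, at Q = 3

Short-run supply begins at min AVC. From VC = 21Q - 12Q^2 + 2Q^3, AVC = 21 - 12Q + 2Q^2.
At the minimum of AVC, MC = AVC. MC = 21 - 24Q + 6Q^2; setting MC = AVC gives 4Q^2 - 12Q = 0, so Q = 3. min AVC = 3.
The firm shuts down for any P below $3.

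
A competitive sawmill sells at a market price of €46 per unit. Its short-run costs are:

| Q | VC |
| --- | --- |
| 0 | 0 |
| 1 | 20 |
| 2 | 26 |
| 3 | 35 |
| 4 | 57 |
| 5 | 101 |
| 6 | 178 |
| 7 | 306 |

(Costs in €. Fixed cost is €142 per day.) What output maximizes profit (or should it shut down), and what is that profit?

Q = 5; profit = -€13

Compute π = P·Q − TC at each output: Q=0: -142; Q=1: -116; Q=2: -76; Q=3: -39; Q=4: -15; Q=5: -13; Q=6: -44; Q=7: -126.
Profit is maximized at Q = 5. AVC there is 101/5 = €20.20 ≤ P, so producing beats shutting down (which would give -€142).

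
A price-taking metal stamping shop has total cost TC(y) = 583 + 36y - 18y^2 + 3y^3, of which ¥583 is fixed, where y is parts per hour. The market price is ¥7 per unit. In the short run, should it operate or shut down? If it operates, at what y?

Strip out fixed cost: VC = 36y - 18y^2 + 3y^3. Then AVC = 36 - 18y + 3y^2 and MC = 36 - 36y + 9y^2.
AVC hits its minimum where MC = AVC, at y = 3, giving min AVC = 36 - 18·3 + 3·3^2 = ¥9.
Since P = ¥7 < min AVC = ¥9, price fails to cover variable cost at any output.
Shutting down limits the loss to fixed cost, ¥583.

Shut down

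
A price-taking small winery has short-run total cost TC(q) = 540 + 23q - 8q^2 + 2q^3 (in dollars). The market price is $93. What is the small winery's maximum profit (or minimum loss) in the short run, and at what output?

Profit = -$240 at q = 5

AVC = 23 - 8q + 2q^2; min AVC = $15 at q = 2. Since P = $93 ≥ min AVC, the firm produces.
With MC = 23 - 16q + 6q^2, P = MC on the upward-sloping part at q* = 5.
TR = 93·5 = 465. TC = 540 + 165 = 705. Profit = 465 − 705 = -$240.
By producing, the firm covers all variable cost plus $300 of fixed cost; shutting down would lose the full $540.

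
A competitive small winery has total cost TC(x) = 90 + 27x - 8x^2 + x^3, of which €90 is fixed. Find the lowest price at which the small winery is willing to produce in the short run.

The firm shuts down when price falls below the minimum of average variable cost. AVC = VC/x = 27 - 8x + x^2.
dAVC/dx = -8 + 2x = 0 gives x = 4. min AVC = 27 - 8·4 + 4^2 = 11.
So the shutdown price is €11.

€11 per unit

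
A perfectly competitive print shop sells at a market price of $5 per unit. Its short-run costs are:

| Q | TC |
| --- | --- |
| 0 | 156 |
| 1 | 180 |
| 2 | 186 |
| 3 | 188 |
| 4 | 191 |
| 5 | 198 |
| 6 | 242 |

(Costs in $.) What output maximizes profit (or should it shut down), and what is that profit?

Profit at each row (π = 5Q − TC): Q=0: -156; Q=1: -175; Q=2: -176; Q=3: -173; Q=4: -171; Q=5: -173; Q=6: -212.
Profit is highest at Q = 0. Equivalently, the lowest AVC in the table is 42/5 ≈ $8.40 at Q = 5, and P = $5 falls below it — price never covers variable cost, so the firm shuts down and loses only its fixed cost.

Q = 0 (shut down); profit = -$156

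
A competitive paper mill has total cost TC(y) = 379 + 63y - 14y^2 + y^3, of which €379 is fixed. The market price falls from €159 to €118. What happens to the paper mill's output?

MC = 63 - 28y + 3y^2; the shutdown threshold is min AVC = €14 (at y = 7).
At P = €159 ≥ min AVC, set P = MC on the rising branch: y = 12.
At P = €118 ≥ min AVC, set P = MC: y = 11. The firm stays open but cuts output.

Output falls from 12 to 11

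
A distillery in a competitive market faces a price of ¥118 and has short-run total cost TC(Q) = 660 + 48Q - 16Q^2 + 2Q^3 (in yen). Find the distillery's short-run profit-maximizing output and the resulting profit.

AVC = 48 - 16Q + 2Q^2; min AVC = ¥16 at Q = 4. Since P = ¥118 ≥ min AVC, the firm produces.
MC = 48 - 32Q + 6Q^2. Setting P = MC and taking the root on the rising branch gives Q* = 7.
TR = 118·7 = 826. TC = 660 + 238 = 898. Profit = 826 − 898 = -¥72.
By producing, the firm covers all variable cost plus ¥588 of fixed cost; shutting down would lose the full ¥660.

Profit = -¥72 at Q = 7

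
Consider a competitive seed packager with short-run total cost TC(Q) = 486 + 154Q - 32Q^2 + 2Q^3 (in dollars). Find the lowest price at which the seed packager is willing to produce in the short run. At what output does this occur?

The firm shuts down when price falls below the minimum of average variable cost. AVC = VC/Q = 154 - 32Q + 2Q^2.
dAVC/dQ = -32 + 4Q = 0 gives Q = 8. min AVC = 154 - 32·8 + 2·8^2 = 26.
For P < $26 the firm produces nothing.

$26 per unit, at Q = 8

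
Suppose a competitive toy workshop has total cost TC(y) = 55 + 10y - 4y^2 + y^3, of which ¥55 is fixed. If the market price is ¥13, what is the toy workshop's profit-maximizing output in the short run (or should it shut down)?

From TC, MC = TC'(y) = 10 - 8y + 3y^2 and AVC = VC/y = 10 - 4y + y^2.
The AVC parabola has its vertex at y = 4/2 = 2, where AVC = 10 - 4·2 + 2^2 = ¥6.
Since P = ¥13 ≥ min AVC = ¥6, price covers variable cost and the firm should produce.
P = MC gives -3 - 8y + 3y^2 = 0, with roots -1/3 and 3. Take the larger (rising MC): y* = 3.
Check: AVC at y = 3 is ¥7 ≤ P, so revenue covers variable cost.
Profit = P·y − TC = 13·3 − 76 = -¥37, a loss, but smaller than the ¥55 fixed cost the firm would lose by shutting down.

Produce at y = 3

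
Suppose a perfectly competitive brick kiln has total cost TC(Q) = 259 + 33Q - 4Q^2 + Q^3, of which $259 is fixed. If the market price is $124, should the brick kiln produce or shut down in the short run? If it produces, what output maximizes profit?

Strip out fixed cost: VC = 33Q - 4Q^2 + Q^3. Then AVC = 33 - 4Q + Q^2 and MC = 33 - 8Q + 3Q^2.
The AVC parabola has its vertex at Q = 4/2 = 2, where AVC = 33 - 4·2 + 2^2 = $29.
Because $124 ≥ $29, revenue can cover variable cost; the firm operates.
P = MC gives -91 - 8Q + 3Q^2 = 0, with roots -13/3 and 7. Take the larger (rising MC): Q* = 7.
Check: AVC at Q = 7 is $54 ≤ P, so revenue covers variable cost.
Profit = P·Q − TC = 124·7 − 637 = $231.

Produce at Q = 7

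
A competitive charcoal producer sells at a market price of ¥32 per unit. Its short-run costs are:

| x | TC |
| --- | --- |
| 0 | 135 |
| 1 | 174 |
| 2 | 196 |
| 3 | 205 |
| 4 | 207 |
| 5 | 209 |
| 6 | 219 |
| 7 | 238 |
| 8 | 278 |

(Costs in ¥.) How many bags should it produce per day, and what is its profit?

x = 7; profit = -¥14

Tabulate TR − TC: x=0: -135; x=1: -142; x=2: -132; x=3: -109; x=4: -79; x=5: -49; x=6: -27; x=7: -14; x=8: -22.
Profit is maximized at x = 7. AVC there is 103/7 = ¥14.71 ≤ P, so producing beats shutting down (which would give -¥135).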